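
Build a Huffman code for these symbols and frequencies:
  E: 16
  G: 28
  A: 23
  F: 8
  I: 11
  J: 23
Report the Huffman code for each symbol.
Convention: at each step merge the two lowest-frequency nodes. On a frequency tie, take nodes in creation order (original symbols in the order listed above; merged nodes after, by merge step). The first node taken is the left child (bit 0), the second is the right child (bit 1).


Huffman tree construction:
Step 1: Merge F(8) + I(11) = 19
Step 2: Merge E(16) + (F+I)(19) = 35
Step 3: Merge A(23) + J(23) = 46
Step 4: Merge G(28) + (E+(F+I))(35) = 63
Step 5: Merge (A+J)(46) + (G+(E+(F+I)))(63) = 109
Read each symbol's code off the tree from the root (left child = 0, right child = 1).

Codes:
  E: 110 (length 3)
  G: 10 (length 2)
  A: 00 (length 2)
  F: 1110 (length 4)
  I: 1111 (length 4)
  J: 01 (length 2)
Average code length: 272/109 = 2.4954 bits/symbol


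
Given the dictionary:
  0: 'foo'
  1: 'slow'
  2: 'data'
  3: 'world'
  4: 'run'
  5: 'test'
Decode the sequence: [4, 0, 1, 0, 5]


Look up each index in the dictionary:
  4 -> 'run'
  0 -> 'foo'
  1 -> 'slow'
  0 -> 'foo'
  5 -> 'test'

Decoded: "run foo slow foo test"


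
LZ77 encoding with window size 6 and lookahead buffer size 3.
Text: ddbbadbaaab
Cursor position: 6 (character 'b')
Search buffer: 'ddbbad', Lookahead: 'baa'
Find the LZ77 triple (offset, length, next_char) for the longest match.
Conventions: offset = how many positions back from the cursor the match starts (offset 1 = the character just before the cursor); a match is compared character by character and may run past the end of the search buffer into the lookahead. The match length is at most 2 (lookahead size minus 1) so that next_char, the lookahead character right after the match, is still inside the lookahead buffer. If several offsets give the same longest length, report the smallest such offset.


Try each offset into the search buffer:
  offset=1 (pos 5, char 'd'): match length 0
  offset=2 (pos 4, char 'a'): match length 0
  offset=3 (pos 3, char 'b'): match length 2
  offset=4 (pos 2, char 'b'): match length 1
  offset=5 (pos 1, char 'd'): match length 0
  offset=6 (pos 0, char 'd'): match length 0
Longest match has length 2 at offset 3.
next_char = character at position 6 + 2 = 8 -> 'a'

Best match: offset=3, length=2 (matching 'ba' starting at position 3)
LZ77 triple: (3, 2, 'a')


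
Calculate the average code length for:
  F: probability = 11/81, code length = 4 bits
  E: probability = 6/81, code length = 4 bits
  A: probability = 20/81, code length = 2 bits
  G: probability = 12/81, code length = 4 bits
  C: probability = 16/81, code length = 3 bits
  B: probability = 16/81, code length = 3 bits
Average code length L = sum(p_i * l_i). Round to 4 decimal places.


Weighted contributions p_i * l_i:
  F: (11/81) * 4 = 44/81
  E: (6/81) * 4 = 24/81
  A: (20/81) * 2 = 40/81
  G: (12/81) * 4 = 48/81
  C: (16/81) * 3 = 48/81
  B: (16/81) * 3 = 48/81
Sum = (44 + 24 + 40 + 48 + 48 + 48)/81 = 252/81

L = 252/81 = 3.1111 bits/symbol


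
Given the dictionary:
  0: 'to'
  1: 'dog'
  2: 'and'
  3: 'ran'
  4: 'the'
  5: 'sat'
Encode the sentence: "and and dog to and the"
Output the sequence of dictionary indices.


Look up each word in the dictionary:
  'and' -> 2
  'and' -> 2
  'dog' -> 1
  'to' -> 0
  'and' -> 2
  'the' -> 4

Encoded: [2, 2, 1, 0, 2, 4]


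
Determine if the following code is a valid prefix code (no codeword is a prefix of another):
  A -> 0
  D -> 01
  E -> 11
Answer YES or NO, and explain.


Checking each pair (does one codeword prefix another?):
  A='0' vs D='01': prefix -- VIOLATION

NO -- this is NOT a valid prefix code. A (0) is a prefix of D (01).


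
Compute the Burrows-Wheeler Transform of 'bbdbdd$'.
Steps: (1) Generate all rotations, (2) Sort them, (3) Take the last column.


Rotations (sorted):
  0: $bbdbdd -> last char: d
  1: bbdbdd$ -> last char: $
  2: bdbdd$b -> last char: b
  3: bdd$bbd -> last char: d
  4: d$bbdbd -> last char: d
  5: dbdd$bb -> last char: b
  6: dd$bbdb -> last char: b


BWT = d$bddbb


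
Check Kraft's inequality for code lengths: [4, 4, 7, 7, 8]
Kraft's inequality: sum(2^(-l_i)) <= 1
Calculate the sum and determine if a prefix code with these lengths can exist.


Sum = 2^(-4) + 2^(-4) + 2^(-7) + 2^(-7) + 2^(-8)
    = 0.0625 + 0.0625 + 0.0078125 + 0.0078125 + 0.00390625
    = 37/256 = 0.14453125
Since 0.14453125 <= 1, Kraft's inequality IS satisfied.
A prefix code with these lengths CAN exist.

Kraft sum = 0.14453125. Satisfied.


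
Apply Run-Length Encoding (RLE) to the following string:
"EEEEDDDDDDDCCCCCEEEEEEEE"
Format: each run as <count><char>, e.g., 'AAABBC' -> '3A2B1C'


Scanning runs left to right:
  i=0: run of 'E' x 4 -> '4E'
  i=4: run of 'D' x 7 -> '7D'
  i=11: run of 'C' x 5 -> '5C'
  i=16: run of 'E' x 8 -> '8E'

RLE = 4E7D5C8E


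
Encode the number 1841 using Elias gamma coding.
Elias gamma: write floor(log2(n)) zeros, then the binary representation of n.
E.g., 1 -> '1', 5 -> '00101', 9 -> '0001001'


num_bits = floor(log2(1841)) + 1 = 11
leading_zeros = num_bits - 1 = 10
binary(1841) = 11100110001

Elias gamma(1841) = '0000000000' + '11100110001' = 000000000011100110001 (21 bits)


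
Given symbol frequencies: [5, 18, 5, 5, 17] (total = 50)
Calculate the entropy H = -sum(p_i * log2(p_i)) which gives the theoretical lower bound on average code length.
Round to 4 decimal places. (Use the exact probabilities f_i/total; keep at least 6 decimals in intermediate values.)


Per-symbol terms -p_i * log2(p_i) with p_i = f_i/50:
  p = 5/50 = 0.100000: log2(p) = -3.321928, -p*log2(p) = 0.332193
  p = 18/50 = 0.360000: log2(p) = -1.473931, -p*log2(p) = 0.530615
  p = 5/50 = 0.100000: log2(p) = -3.321928, -p*log2(p) = 0.332193
  p = 5/50 = 0.100000: log2(p) = -3.321928, -p*log2(p) = 0.332193
  p = 17/50 = 0.340000: log2(p) = -1.556393, -p*log2(p) = 0.529174
H = 0.332193 + 0.530615 + 0.332193 + 0.332193 + 0.529174 = 2.056368

H = 2.0564 bits/symbol


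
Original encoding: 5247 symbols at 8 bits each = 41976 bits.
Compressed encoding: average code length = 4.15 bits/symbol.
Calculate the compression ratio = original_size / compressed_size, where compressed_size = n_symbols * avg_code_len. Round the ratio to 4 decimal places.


original_size = n_symbols * orig_bits = 5247 * 8 = 41976 bits
compressed_size = n_symbols * avg_code_len = 5247 * 4.15 = 21775.05 bits
ratio = original_size / compressed_size = 41976 / 21775.05 = 1.9277

Compression ratio = 1.9277


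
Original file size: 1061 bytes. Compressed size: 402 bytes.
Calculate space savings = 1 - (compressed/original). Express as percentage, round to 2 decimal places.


ratio = compressed/original = 402/1061 = 0.378888
savings = 1 - ratio = 1 - 0.378888 = 0.621112
as a percentage: 0.621112 * 100 = 62.11%

Space savings = 1 - 402/1061 = 62.11%


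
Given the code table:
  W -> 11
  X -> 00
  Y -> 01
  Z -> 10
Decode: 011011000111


Decoding:
01 -> Y
10 -> Z
11 -> W
00 -> X
01 -> Y
11 -> W


Result: YZWXYW


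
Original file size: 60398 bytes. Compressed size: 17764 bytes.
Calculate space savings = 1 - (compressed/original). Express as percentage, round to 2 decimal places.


ratio = compressed/original = 17764/60398 = 0.294116
savings = 1 - ratio = 1 - 0.294116 = 0.705884
as a percentage: 0.705884 * 100 = 70.59%

Space savings = 1 - 17764/60398 = 70.59%


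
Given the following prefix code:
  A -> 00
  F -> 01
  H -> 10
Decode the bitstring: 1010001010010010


Decoding step by step:
Bits 10 -> H
Bits 10 -> H
Bits 00 -> A
Bits 10 -> H
Bits 10 -> H
Bits 01 -> F
Bits 00 -> A
Bits 10 -> H


Decoded message: HHAHHFAH


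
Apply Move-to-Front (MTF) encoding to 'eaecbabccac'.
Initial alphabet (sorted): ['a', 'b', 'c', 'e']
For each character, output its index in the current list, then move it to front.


MTF encoding:
'e': index 3 in ['a', 'b', 'c', 'e'] -> ['e', 'a', 'b', 'c']
'a': index 1 in ['e', 'a', 'b', 'c'] -> ['a', 'e', 'b', 'c']
'e': index 1 in ['a', 'e', 'b', 'c'] -> ['e', 'a', 'b', 'c']
'c': index 3 in ['e', 'a', 'b', 'c'] -> ['c', 'e', 'a', 'b']
'b': index 3 in ['c', 'e', 'a', 'b'] -> ['b', 'c', 'e', 'a']
'a': index 3 in ['b', 'c', 'e', 'a'] -> ['a', 'b', 'c', 'e']
'b': index 1 in ['a', 'b', 'c', 'e'] -> ['b', 'a', 'c', 'e']
'c': index 2 in ['b', 'a', 'c', 'e'] -> ['c', 'b', 'a', 'e']
'c': index 0 in ['c', 'b', 'a', 'e'] -> ['c', 'b', 'a', 'e']
'a': index 2 in ['c', 'b', 'a', 'e'] -> ['a', 'c', 'b', 'e']
'c': index 1 in ['a', 'c', 'b', 'e'] -> ['c', 'a', 'b', 'e']


Output: [3, 1, 1, 3, 3, 3, 1, 2, 0, 2, 1]


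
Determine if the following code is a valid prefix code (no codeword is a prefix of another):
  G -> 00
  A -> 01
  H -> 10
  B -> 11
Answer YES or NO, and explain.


Checking each pair (does one codeword prefix another?):
  G='00' vs A='01': no prefix
  G='00' vs H='10': no prefix
  G='00' vs B='11': no prefix
  A='01' vs G='00': no prefix
  A='01' vs H='10': no prefix
  A='01' vs B='11': no prefix
  H='10' vs G='00': no prefix
  H='10' vs A='01': no prefix
  H='10' vs B='11': no prefix
  B='11' vs G='00': no prefix
  B='11' vs A='01': no prefix
  B='11' vs H='10': no prefix
No violation found over all pairs.

YES -- this is a valid prefix code. No codeword is a prefix of any other codeword.


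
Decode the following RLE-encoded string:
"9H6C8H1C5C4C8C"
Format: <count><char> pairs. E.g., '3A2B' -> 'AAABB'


Expanding each <count><char> pair:
  9H -> 'HHHHHHHHH'
  6C -> 'CCCCCC'
  8H -> 'HHHHHHHH'
  1C -> 'C'
  5C -> 'CCCCC'
  4C -> 'CCCC'
  8C -> 'CCCCCCCC'

Decoded = HHHHHHHHHCCCCCCHHHHHHHHCCCCCCCCCCCCCCCCCC


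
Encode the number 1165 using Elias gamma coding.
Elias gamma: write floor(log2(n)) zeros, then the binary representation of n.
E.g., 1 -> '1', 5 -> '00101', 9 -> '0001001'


num_bits = floor(log2(1165)) + 1 = 11
leading_zeros = num_bits - 1 = 10
binary(1165) = 10010001101

Elias gamma(1165) = '0000000000' + '10010001101' = 000000000010010001101 (21 bits)


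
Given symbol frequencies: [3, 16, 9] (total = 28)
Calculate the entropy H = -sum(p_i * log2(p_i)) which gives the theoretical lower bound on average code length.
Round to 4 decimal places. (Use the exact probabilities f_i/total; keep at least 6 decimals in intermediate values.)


Per-symbol terms -p_i * log2(p_i) with p_i = f_i/28:
  p = 3/28 = 0.107143: log2(p) = -3.222392, -p*log2(p) = 0.345256
  p = 16/28 = 0.571429: log2(p) = -0.807355, -p*log2(p) = 0.461346
  p = 9/28 = 0.321429: log2(p) = -1.637430, -p*log2(p) = 0.526317
H = 0.345256 + 0.461346 + 0.526317 = 1.332919

H = 1.3329 bits/symbol


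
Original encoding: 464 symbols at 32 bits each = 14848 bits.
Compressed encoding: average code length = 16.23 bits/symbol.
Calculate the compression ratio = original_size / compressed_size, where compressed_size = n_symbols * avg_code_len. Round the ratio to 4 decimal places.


original_size = n_symbols * orig_bits = 464 * 32 = 14848 bits
compressed_size = n_symbols * avg_code_len = 464 * 16.23 = 7530.72 bits
ratio = original_size / compressed_size = 14848 / 7530.72 = 1.9717

Compression ratio = 1.9717


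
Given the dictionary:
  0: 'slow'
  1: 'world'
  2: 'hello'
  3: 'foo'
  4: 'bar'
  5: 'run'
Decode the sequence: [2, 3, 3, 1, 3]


Look up each index in the dictionary:
  2 -> 'hello'
  3 -> 'foo'
  3 -> 'foo'
  1 -> 'world'
  3 -> 'foo'

Decoded: "hello foo foo world foo"


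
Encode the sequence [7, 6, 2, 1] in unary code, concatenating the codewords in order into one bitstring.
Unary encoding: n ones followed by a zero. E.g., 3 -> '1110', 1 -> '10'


Encode each number as n ones followed by a terminating 0:
  7 -> 11111110 (8 bits)
  6 -> 1111110 (7 bits)
  2 -> 110 (3 bits)
  1 -> 10 (2 bits)
Total length = 8 + 7 + 3 + 2 = 20 bits.

Unary([7, 6, 2, 1]) = 11111110111111011010 (20 bits)


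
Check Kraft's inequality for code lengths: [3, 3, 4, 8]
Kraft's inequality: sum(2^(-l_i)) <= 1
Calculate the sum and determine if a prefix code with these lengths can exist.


Sum = 2^(-3) + 2^(-3) + 2^(-4) + 2^(-8)
    = 0.125 + 0.125 + 0.0625 + 0.00390625
    = 81/256 = 0.31640625
Since 0.31640625 <= 1, Kraft's inequality IS satisfied.
A prefix code with these lengths CAN exist.

Kraft sum = 0.31640625. Satisfied.


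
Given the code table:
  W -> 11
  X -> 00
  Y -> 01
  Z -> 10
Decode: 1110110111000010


Decoding:
11 -> W
10 -> Z
11 -> W
01 -> Y
11 -> W
00 -> X
00 -> X
10 -> Z


Result: WZWYWXXZ


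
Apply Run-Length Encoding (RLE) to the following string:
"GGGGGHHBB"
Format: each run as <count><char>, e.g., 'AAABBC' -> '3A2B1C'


Scanning runs left to right:
  i=0: run of 'G' x 5 -> '5G'
  i=5: run of 'H' x 2 -> '2H'
  i=7: run of 'B' x 2 -> '2B'

RLE = 5G2H2B


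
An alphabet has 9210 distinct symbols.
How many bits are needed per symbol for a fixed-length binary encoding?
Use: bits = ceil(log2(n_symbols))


log2(9210) = 13.169
Bracket: 2^13 = 8192 < 9210 <= 2^14 = 16384
So ceil(log2(9210)) = 14

bits = ceil(log2(9210)) = ceil(13.169) = 14 bits


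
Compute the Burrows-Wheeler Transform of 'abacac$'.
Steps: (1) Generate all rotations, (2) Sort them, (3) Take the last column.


Rotations (sorted):
  0: $abacac -> last char: c
  1: abacac$ -> last char: $
  2: ac$abac -> last char: c
  3: acac$ab -> last char: b
  4: bacac$a -> last char: a
  5: c$abaca -> last char: a
  6: cac$aba -> last char: a


BWT = c$cbaaa


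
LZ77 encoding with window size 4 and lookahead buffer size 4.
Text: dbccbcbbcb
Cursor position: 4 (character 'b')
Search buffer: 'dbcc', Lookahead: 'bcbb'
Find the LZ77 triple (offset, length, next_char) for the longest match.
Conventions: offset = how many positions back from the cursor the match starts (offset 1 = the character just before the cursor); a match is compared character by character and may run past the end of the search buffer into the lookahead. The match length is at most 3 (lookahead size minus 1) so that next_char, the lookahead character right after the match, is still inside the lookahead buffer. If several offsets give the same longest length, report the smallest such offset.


Try each offset into the search buffer:
  offset=1 (pos 3, char 'c'): match length 0
  offset=2 (pos 2, char 'c'): match length 0
  offset=3 (pos 1, char 'b'): match length 2
  offset=4 (pos 0, char 'd'): match length 0
Longest match has length 2 at offset 3.
next_char = character at position 4 + 2 = 6 -> 'b'

Best match: offset=3, length=2 (matching 'bc' starting at position 1)
LZ77 triple: (3, 2, 'b')


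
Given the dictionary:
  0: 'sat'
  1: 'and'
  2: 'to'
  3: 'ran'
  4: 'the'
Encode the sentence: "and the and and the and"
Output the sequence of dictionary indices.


Look up each word in the dictionary:
  'and' -> 1
  'the' -> 4
  'and' -> 1
  'and' -> 1
  'the' -> 4
  'and' -> 1

Encoded: [1, 4, 1, 1, 4, 1]


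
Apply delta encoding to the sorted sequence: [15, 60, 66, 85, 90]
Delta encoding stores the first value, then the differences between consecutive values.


First value: 15
Deltas:
  60 - 15 = 45
  66 - 60 = 6
  85 - 66 = 19
  90 - 85 = 5


Delta encoded: [15, 45, 6, 19, 5]


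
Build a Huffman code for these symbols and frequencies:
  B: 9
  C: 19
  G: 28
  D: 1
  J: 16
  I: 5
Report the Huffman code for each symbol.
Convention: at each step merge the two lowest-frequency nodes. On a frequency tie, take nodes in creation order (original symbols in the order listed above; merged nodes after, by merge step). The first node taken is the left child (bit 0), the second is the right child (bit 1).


Huffman tree construction:
Step 1: Merge D(1) + I(5) = 6
Step 2: Merge (D+I)(6) + B(9) = 15
Step 3: Merge ((D+I)+B)(15) + J(16) = 31
Step 4: Merge C(19) + G(28) = 47
Step 5: Merge (((D+I)+B)+J)(31) + (C+G)(47) = 78
Read each symbol's code off the tree from the root (left child = 0, right child = 1).

Codes:
  B: 001 (length 3)
  C: 10 (length 2)
  G: 11 (length 2)
  D: 0000 (length 4)
  J: 01 (length 2)
  I: 0001 (length 4)
Average code length: 177/78 = 2.2692 bits/symbol


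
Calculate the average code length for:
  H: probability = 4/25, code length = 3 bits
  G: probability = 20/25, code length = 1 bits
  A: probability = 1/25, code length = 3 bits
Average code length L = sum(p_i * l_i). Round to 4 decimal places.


Weighted contributions p_i * l_i:
  H: (4/25) * 3 = 12/25
  G: (20/25) * 1 = 20/25
  A: (1/25) * 3 = 3/25
Sum = (12 + 20 + 3)/25 = 35/25

L = 35/25 = 1.4000 bits/symbol


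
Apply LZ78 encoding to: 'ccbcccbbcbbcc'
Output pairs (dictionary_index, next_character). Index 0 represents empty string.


LZ78 encoding steps:
Dictionary: {0: ''}
Step 1: w='' (idx 0), next='c' -> output (0, 'c'), add 'c' as idx 1
Step 2: w='c' (idx 1), next='b' -> output (1, 'b'), add 'cb' as idx 2
Step 3: w='c' (idx 1), next='c' -> output (1, 'c'), add 'cc' as idx 3
Step 4: w='cb' (idx 2), next='b' -> output (2, 'b'), add 'cbb' as idx 4
Step 5: w='cbb' (idx 4), next='c' -> output (4, 'c'), add 'cbbc' as idx 5
Step 6: w='c' (idx 1), end of input -> output (1, '')


Encoded: [(0, 'c'), (1, 'b'), (1, 'c'), (2, 'b'), (4, 'c'), (1, '')]


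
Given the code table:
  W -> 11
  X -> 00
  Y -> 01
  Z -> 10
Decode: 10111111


Decoding:
10 -> Z
11 -> W
11 -> W
11 -> W


Result: ZWWW


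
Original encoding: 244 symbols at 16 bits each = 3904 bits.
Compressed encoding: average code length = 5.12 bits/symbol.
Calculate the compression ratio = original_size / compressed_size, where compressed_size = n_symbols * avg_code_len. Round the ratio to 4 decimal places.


original_size = n_symbols * orig_bits = 244 * 16 = 3904 bits
compressed_size = n_symbols * avg_code_len = 244 * 5.12 = 1249.28 bits
ratio = original_size / compressed_size = 3904 / 1249.28 = 3.125

Compression ratio = 3.125


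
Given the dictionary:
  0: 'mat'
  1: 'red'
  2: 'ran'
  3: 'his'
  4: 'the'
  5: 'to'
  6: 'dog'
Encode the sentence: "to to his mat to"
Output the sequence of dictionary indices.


Look up each word in the dictionary:
  'to' -> 5
  'to' -> 5
  'his' -> 3
  'mat' -> 0
  'to' -> 5

Encoded: [5, 5, 3, 0, 5]


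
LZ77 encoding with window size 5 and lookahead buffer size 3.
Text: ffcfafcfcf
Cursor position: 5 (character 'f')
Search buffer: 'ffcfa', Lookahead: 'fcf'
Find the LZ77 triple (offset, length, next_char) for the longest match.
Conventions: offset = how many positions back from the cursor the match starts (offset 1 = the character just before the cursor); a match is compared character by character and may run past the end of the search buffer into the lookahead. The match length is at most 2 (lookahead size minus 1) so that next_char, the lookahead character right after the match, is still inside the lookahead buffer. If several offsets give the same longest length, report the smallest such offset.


Try each offset into the search buffer:
  offset=1 (pos 4, char 'a'): match length 0
  offset=2 (pos 3, char 'f'): match length 1
  offset=3 (pos 2, char 'c'): match length 0
  offset=4 (pos 1, char 'f'): match length 2
  offset=5 (pos 0, char 'f'): match length 1
Longest match has length 2 at offset 4.
next_char = character at position 5 + 2 = 7 -> 'f'

Best match: offset=4, length=2 (matching 'fc' starting at position 1)
LZ77 triple: (4, 2, 'f')


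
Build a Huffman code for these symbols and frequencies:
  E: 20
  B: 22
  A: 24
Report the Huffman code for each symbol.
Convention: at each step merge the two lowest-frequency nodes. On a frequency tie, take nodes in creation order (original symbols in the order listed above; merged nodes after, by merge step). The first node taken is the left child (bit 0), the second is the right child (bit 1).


Huffman tree construction:
Step 1: Merge E(20) + B(22) = 42
Step 2: Merge A(24) + (E+B)(42) = 66
Read each symbol's code off the tree from the root (left child = 0, right child = 1).

Codes:
  E: 10 (length 2)
  B: 11 (length 2)
  A: 0 (length 1)
Average code length: 108/66 = 1.6364 bits/symbol


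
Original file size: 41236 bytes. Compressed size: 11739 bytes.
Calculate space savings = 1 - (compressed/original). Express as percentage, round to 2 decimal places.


ratio = compressed/original = 11739/41236 = 0.284678
savings = 1 - ratio = 1 - 0.284678 = 0.715322
as a percentage: 0.715322 * 100 = 71.53%

Space savings = 1 - 11739/41236 = 71.53%


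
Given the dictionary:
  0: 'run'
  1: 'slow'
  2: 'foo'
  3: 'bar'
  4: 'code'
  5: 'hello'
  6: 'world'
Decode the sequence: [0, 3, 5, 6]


Look up each index in the dictionary:
  0 -> 'run'
  3 -> 'bar'
  5 -> 'hello'
  6 -> 'world'

Decoded: "run bar hello world"


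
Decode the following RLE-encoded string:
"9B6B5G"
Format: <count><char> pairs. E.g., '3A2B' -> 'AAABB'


Expanding each <count><char> pair:
  9B -> 'BBBBBBBBB'
  6B -> 'BBBBBB'
  5G -> 'GGGGG'

Decoded = BBBBBBBBBBBBBBBGGGGG


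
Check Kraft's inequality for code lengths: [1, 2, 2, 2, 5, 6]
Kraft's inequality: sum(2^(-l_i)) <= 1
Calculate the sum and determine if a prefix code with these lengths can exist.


Sum = 2^(-1) + 2^(-2) + 2^(-2) + 2^(-2) + 2^(-5) + 2^(-6)
    = 0.5 + 0.25 + 0.25 + 0.25 + 0.03125 + 0.015625
    = 83/64 = 1.296875
Since 1.296875 > 1, Kraft's inequality is NOT satisfied.
A prefix code with these lengths CANNOT exist.

Kraft sum = 1.296875. Not satisfied.


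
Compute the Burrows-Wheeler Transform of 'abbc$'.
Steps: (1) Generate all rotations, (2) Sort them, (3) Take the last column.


Rotations (sorted):
  0: $abbc -> last char: c
  1: abbc$ -> last char: $
  2: bbc$a -> last char: a
  3: bc$ab -> last char: b
  4: c$abb -> last char: b


BWT = c$abb


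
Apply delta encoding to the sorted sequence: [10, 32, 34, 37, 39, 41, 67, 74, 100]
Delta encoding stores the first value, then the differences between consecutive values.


First value: 10
Deltas:
  32 - 10 = 22
  34 - 32 = 2
  37 - 34 = 3
  39 - 37 = 2
  41 - 39 = 2
  67 - 41 = 26
  74 - 67 = 7
  100 - 74 = 26


Delta encoded: [10, 22, 2, 3, 2, 2, 26, 7, 26]


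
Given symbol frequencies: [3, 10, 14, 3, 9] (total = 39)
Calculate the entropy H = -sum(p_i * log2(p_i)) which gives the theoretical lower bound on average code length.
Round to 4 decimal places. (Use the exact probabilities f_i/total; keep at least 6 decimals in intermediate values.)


Per-symbol terms -p_i * log2(p_i) with p_i = f_i/39:
  p = 3/39 = 0.076923: log2(p) = -3.700440, -p*log2(p) = 0.284649
  p = 10/39 = 0.256410: log2(p) = -1.963474, -p*log2(p) = 0.503455
  p = 14/39 = 0.358974: log2(p) = -1.478047, -p*log2(p) = 0.530581
  p = 3/39 = 0.076923: log2(p) = -3.700440, -p*log2(p) = 0.284649
  p = 9/39 = 0.230769: log2(p) = -2.115477, -p*log2(p) = 0.488187
H = 0.284649 + 0.503455 + 0.530581 + 0.284649 + 0.488187 = 2.091521

H = 2.0915 bits/symbol


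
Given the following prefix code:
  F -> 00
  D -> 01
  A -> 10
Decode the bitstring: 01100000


Decoding step by step:
Bits 01 -> D
Bits 10 -> A
Bits 00 -> F
Bits 00 -> F


Decoded message: DAFF


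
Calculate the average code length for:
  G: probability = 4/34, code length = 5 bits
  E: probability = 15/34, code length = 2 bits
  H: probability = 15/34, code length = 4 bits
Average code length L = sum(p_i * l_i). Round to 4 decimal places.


Weighted contributions p_i * l_i:
  G: (4/34) * 5 = 20/34
  E: (15/34) * 2 = 30/34
  H: (15/34) * 4 = 60/34
Sum = (20 + 30 + 60)/34 = 110/34

L = 110/34 = 3.2353 bits/symbol


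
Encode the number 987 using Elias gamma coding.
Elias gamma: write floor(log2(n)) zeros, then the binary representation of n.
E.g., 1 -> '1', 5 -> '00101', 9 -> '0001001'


num_bits = floor(log2(987)) + 1 = 10
leading_zeros = num_bits - 1 = 9
binary(987) = 1111011011

Elias gamma(987) = '000000000' + '1111011011' = 0000000001111011011 (19 bits)


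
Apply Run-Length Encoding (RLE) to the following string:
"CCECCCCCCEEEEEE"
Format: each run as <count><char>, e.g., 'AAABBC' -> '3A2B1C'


Scanning runs left to right:
  i=0: run of 'C' x 2 -> '2C'
  i=2: run of 'E' x 1 -> '1E'
  i=3: run of 'C' x 6 -> '6C'
  i=9: run of 'E' x 6 -> '6E'

RLE = 2C1E6C6E


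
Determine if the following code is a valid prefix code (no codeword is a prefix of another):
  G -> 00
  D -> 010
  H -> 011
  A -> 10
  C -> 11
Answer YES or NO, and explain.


Checking each pair (does one codeword prefix another?):
  G='00' vs D='010': no prefix
  G='00' vs H='011': no prefix
  G='00' vs A='10': no prefix
  G='00' vs C='11': no prefix
  D='010' vs G='00': no prefix
  D='010' vs H='011': no prefix
  D='010' vs A='10': no prefix
  D='010' vs C='11': no prefix
  H='011' vs G='00': no prefix
  H='011' vs D='010': no prefix
  H='011' vs A='10': no prefix
  H='011' vs C='11': no prefix
  A='10' vs G='00': no prefix
  A='10' vs D='010': no prefix
  A='10' vs H='011': no prefix
  A='10' vs C='11': no prefix
  C='11' vs G='00': no prefix
  C='11' vs D='010': no prefix
  C='11' vs H='011': no prefix
  C='11' vs A='10': no prefix
No violation found over all pairs.

YES -- this is a valid prefix code. No codeword is a prefix of any other codeword.


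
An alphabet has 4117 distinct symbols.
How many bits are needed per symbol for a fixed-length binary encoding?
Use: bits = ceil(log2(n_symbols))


log2(4117) = 12.0074
Bracket: 2^12 = 4096 < 4117 <= 2^13 = 8192
So ceil(log2(4117)) = 13

bits = ceil(log2(4117)) = ceil(12.0074) = 13 bits


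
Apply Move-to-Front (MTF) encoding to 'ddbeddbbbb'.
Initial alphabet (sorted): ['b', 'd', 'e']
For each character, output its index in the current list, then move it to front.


MTF encoding:
'd': index 1 in ['b', 'd', 'e'] -> ['d', 'b', 'e']
'd': index 0 in ['d', 'b', 'e'] -> ['d', 'b', 'e']
'b': index 1 in ['d', 'b', 'e'] -> ['b', 'd', 'e']
'e': index 2 in ['b', 'd', 'e'] -> ['e', 'b', 'd']
'd': index 2 in ['e', 'b', 'd'] -> ['d', 'e', 'b']
'd': index 0 in ['d', 'e', 'b'] -> ['d', 'e', 'b']
'b': index 2 in ['d', 'e', 'b'] -> ['b', 'd', 'e']
'b': index 0 in ['b', 'd', 'e'] -> ['b', 'd', 'e']
'b': index 0 in ['b', 'd', 'e'] -> ['b', 'd', 'e']
'b': index 0 in ['b', 'd', 'e'] -> ['b', 'd', 'e']


Output: [1, 0, 1, 2, 2, 0, 2, 0, 0, 0]


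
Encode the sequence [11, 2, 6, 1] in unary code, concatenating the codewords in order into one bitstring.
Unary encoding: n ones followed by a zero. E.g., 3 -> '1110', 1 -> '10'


Encode each number as n ones followed by a terminating 0:
  11 -> 111111111110 (12 bits)
  2 -> 110 (3 bits)
  6 -> 1111110 (7 bits)
  1 -> 10 (2 bits)
Total length = 12 + 3 + 7 + 2 = 24 bits.

Unary([11, 2, 6, 1]) = 111111111110110111111010 (24 bits)


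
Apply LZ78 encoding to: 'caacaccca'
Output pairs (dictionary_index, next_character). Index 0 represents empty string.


LZ78 encoding steps:
Dictionary: {0: ''}
Step 1: w='' (idx 0), next='c' -> output (0, 'c'), add 'c' as idx 1
Step 2: w='' (idx 0), next='a' -> output (0, 'a'), add 'a' as idx 2
Step 3: w='a' (idx 2), next='c' -> output (2, 'c'), add 'ac' as idx 3
Step 4: w='ac' (idx 3), next='c' -> output (3, 'c'), add 'acc' as idx 4
Step 5: w='c' (idx 1), next='a' -> output (1, 'a'), add 'ca' as idx 5


Encoded: [(0, 'c'), (0, 'a'), (2, 'c'), (3, 'c'), (1, 'a')]


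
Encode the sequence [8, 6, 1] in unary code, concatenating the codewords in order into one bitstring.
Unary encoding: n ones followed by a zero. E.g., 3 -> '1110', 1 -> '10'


Encode each number as n ones followed by a terminating 0:
  8 -> 111111110 (9 bits)
  6 -> 1111110 (7 bits)
  1 -> 10 (2 bits)
Total length = 9 + 7 + 2 = 18 bits.

Unary([8, 6, 1]) = 111111110111111010 (18 bits)


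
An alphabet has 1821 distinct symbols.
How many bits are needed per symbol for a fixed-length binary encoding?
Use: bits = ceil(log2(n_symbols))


log2(1821) = 10.8305
Bracket: 2^10 = 1024 < 1821 <= 2^11 = 2048
So ceil(log2(1821)) = 11

bits = ceil(log2(1821)) = ceil(10.8305) = 11 bits


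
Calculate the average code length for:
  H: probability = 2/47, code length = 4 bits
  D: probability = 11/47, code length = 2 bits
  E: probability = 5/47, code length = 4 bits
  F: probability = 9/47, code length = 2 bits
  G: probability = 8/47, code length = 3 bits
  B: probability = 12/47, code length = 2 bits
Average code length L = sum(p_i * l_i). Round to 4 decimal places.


Weighted contributions p_i * l_i:
  H: (2/47) * 4 = 8/47
  D: (11/47) * 2 = 22/47
  E: (5/47) * 4 = 20/47
  F: (9/47) * 2 = 18/47
  G: (8/47) * 3 = 24/47
  B: (12/47) * 2 = 24/47
Sum = (8 + 22 + 20 + 18 + 24 + 24)/47 = 116/47

L = 116/47 = 2.4681 bits/symbol


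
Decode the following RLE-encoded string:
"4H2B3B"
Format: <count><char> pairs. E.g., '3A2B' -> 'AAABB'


Expanding each <count><char> pair:
  4H -> 'HHHH'
  2B -> 'BB'
  3B -> 'BBB'

Decoded = HHHHBBBBB


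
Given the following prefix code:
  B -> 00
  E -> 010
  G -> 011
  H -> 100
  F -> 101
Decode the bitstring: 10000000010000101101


Decoding step by step:
Bits 100 -> H
Bits 00 -> B
Bits 00 -> B
Bits 00 -> B
Bits 100 -> H
Bits 00 -> B
Bits 101 -> F
Bits 101 -> F


Decoded message: HBBBHBFF


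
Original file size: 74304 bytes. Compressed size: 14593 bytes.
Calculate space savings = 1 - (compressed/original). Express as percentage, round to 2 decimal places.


ratio = compressed/original = 14593/74304 = 0.196396
savings = 1 - ratio = 1 - 0.196396 = 0.803604
as a percentage: 0.803604 * 100 = 80.36%

Space savings = 1 - 14593/74304 = 80.36%


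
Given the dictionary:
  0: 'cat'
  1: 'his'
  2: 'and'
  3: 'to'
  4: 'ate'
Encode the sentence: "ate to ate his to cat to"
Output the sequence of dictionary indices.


Look up each word in the dictionary:
  'ate' -> 4
  'to' -> 3
  'ate' -> 4
  'his' -> 1
  'to' -> 3
  'cat' -> 0
  'to' -> 3

Encoded: [4, 3, 4, 1, 3, 0, 3]


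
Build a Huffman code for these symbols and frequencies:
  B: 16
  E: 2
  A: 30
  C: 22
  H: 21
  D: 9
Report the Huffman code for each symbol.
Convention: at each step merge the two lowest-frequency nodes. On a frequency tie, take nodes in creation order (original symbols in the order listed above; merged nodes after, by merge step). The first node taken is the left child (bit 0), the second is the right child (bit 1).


Huffman tree construction:
Step 1: Merge E(2) + D(9) = 11
Step 2: Merge (E+D)(11) + B(16) = 27
Step 3: Merge H(21) + C(22) = 43
Step 4: Merge ((E+D)+B)(27) + A(30) = 57
Step 5: Merge (H+C)(43) + (((E+D)+B)+A)(57) = 100
Read each symbol's code off the tree from the root (left child = 0, right child = 1).

Codes:
  B: 101 (length 3)
  E: 1000 (length 4)
  A: 11 (length 2)
  C: 01 (length 2)
  H: 00 (length 2)
  D: 1001 (length 4)
Average code length: 238/100 = 2.3800 bits/symbol


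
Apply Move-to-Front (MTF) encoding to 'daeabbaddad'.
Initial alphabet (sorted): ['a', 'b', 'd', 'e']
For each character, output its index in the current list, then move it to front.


MTF encoding:
'd': index 2 in ['a', 'b', 'd', 'e'] -> ['d', 'a', 'b', 'e']
'a': index 1 in ['d', 'a', 'b', 'e'] -> ['a', 'd', 'b', 'e']
'e': index 3 in ['a', 'd', 'b', 'e'] -> ['e', 'a', 'd', 'b']
'a': index 1 in ['e', 'a', 'd', 'b'] -> ['a', 'e', 'd', 'b']
'b': index 3 in ['a', 'e', 'd', 'b'] -> ['b', 'a', 'e', 'd']
'b': index 0 in ['b', 'a', 'e', 'd'] -> ['b', 'a', 'e', 'd']
'a': index 1 in ['b', 'a', 'e', 'd'] -> ['a', 'b', 'e', 'd']
'd': index 3 in ['a', 'b', 'e', 'd'] -> ['d', 'a', 'b', 'e']
'd': index 0 in ['d', 'a', 'b', 'e'] -> ['d', 'a', 'b', 'e']
'a': index 1 in ['d', 'a', 'b', 'e'] -> ['a', 'd', 'b', 'e']
'd': index 1 in ['a', 'd', 'b', 'e'] -> ['d', 'a', 'b', 'e']


Output: [2, 1, 3, 1, 3, 0, 1, 3, 0, 1, 1]


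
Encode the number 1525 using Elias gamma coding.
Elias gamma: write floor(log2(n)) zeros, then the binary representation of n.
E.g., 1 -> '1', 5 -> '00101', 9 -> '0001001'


num_bits = floor(log2(1525)) + 1 = 11
leading_zeros = num_bits - 1 = 10
binary(1525) = 10111110101

Elias gamma(1525) = '0000000000' + '10111110101' = 000000000010111110101 (21 bits)


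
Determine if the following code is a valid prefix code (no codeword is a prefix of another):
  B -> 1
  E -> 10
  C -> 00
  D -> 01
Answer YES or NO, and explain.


Checking each pair (does one codeword prefix another?):
  B='1' vs E='10': prefix -- VIOLATION

NO -- this is NOT a valid prefix code. B (1) is a prefix of E (10).


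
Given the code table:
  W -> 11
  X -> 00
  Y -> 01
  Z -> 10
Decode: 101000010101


Decoding:
10 -> Z
10 -> Z
00 -> X
01 -> Y
01 -> Y
01 -> Y


Result: ZZXYYY


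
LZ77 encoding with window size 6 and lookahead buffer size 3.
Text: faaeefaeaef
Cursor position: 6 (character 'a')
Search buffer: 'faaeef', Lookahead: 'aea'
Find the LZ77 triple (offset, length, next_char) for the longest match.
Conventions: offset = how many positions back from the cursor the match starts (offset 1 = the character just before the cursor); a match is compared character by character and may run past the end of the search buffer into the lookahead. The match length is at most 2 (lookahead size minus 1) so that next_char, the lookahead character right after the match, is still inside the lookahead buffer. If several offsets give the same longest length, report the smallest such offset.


Try each offset into the search buffer:
  offset=1 (pos 5, char 'f'): match length 0
  offset=2 (pos 4, char 'e'): match length 0
  offset=3 (pos 3, char 'e'): match length 0
  offset=4 (pos 2, char 'a'): match length 2
  offset=5 (pos 1, char 'a'): match length 1
  offset=6 (pos 0, char 'f'): match length 0
Longest match has length 2 at offset 4.
next_char = character at position 6 + 2 = 8 -> 'a'

Best match: offset=4, length=2 (matching 'ae' starting at position 2)
LZ77 triple: (4, 2, 'a')


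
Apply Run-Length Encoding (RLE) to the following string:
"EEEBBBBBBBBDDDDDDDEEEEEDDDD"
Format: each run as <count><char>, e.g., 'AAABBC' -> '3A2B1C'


Scanning runs left to right:
  i=0: run of 'E' x 3 -> '3E'
  i=3: run of 'B' x 8 -> '8B'
  i=11: run of 'D' x 7 -> '7D'
  i=18: run of 'E' x 5 -> '5E'
  i=23: run of 'D' x 4 -> '4D'

RLE = 3E8B7D5E4D


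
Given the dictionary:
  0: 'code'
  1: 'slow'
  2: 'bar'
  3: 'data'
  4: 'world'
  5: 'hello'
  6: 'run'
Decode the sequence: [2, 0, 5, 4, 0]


Look up each index in the dictionary:
  2 -> 'bar'
  0 -> 'code'
  5 -> 'hello'
  4 -> 'world'
  0 -> 'code'

Decoded: "bar code hello world code"


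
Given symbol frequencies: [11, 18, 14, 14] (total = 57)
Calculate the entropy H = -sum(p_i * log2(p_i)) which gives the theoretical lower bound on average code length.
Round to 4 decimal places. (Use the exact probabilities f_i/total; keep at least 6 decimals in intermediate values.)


Per-symbol terms -p_i * log2(p_i) with p_i = f_i/57:
  p = 11/57 = 0.192982: log2(p) = -2.373458, -p*log2(p) = 0.458036
  p = 18/57 = 0.315789: log2(p) = -1.662965, -p*log2(p) = 0.525147
  p = 14/57 = 0.245614: log2(p) = -2.025535, -p*log2(p) = 0.497500
  p = 14/57 = 0.245614: log2(p) = -2.025535, -p*log2(p) = 0.497500
H = 0.458036 + 0.525147 + 0.497500 + 0.497500 = 1.978183

H = 1.9782 bits/symbol


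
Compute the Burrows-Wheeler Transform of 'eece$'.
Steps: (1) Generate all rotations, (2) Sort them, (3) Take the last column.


Rotations (sorted):
  0: $eece -> last char: e
  1: ce$ee -> last char: e
  2: e$eec -> last char: c
  3: ece$e -> last char: e
  4: eece$ -> last char: $


BWT = eece$


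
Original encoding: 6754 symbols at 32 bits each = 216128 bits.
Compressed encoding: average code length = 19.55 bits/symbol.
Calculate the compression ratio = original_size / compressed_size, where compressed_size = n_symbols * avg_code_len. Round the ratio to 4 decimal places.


original_size = n_symbols * orig_bits = 6754 * 32 = 216128 bits
compressed_size = n_symbols * avg_code_len = 6754 * 19.55 = 132040.7 bits
ratio = original_size / compressed_size = 216128 / 132040.7 = 1.6368

Compression ratio = 1.6368


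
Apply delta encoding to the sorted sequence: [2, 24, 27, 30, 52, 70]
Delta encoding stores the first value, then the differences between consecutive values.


First value: 2
Deltas:
  24 - 2 = 22
  27 - 24 = 3
  30 - 27 = 3
  52 - 30 = 22
  70 - 52 = 18


Delta encoded: [2, 22, 3, 3, 22, 18]


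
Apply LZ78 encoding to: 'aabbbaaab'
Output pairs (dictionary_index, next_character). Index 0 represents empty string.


LZ78 encoding steps:
Dictionary: {0: ''}
Step 1: w='' (idx 0), next='a' -> output (0, 'a'), add 'a' as idx 1
Step 2: w='a' (idx 1), next='b' -> output (1, 'b'), add 'ab' as idx 2
Step 3: w='' (idx 0), next='b' -> output (0, 'b'), add 'b' as idx 3
Step 4: w='b' (idx 3), next='a' -> output (3, 'a'), add 'ba' as idx 4
Step 5: w='a' (idx 1), next='a' -> output (1, 'a'), add 'aa' as idx 5
Step 6: w='b' (idx 3), end of input -> output (3, '')


Encoded: [(0, 'a'), (1, 'b'), (0, 'b'), (3, 'a'), (1, 'a'), (3, '')]


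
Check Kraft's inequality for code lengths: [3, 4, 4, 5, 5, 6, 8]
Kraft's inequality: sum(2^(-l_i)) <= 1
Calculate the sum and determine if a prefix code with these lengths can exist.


Sum = 2^(-3) + 2^(-4) + 2^(-4) + 2^(-5) + 2^(-5) + 2^(-6) + 2^(-8)
    = 0.125 + 0.0625 + 0.0625 + 0.03125 + 0.03125 + 0.015625 + 0.00390625
    = 85/256 = 0.33203125
Since 0.33203125 <= 1, Kraft's inequality IS satisfied.
A prefix code with these lengths CAN exist.

Kraft sum = 0.33203125. Satisfied.


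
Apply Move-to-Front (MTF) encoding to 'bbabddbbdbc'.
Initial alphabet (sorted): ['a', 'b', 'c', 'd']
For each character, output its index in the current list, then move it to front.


MTF encoding:
'b': index 1 in ['a', 'b', 'c', 'd'] -> ['b', 'a', 'c', 'd']
'b': index 0 in ['b', 'a', 'c', 'd'] -> ['b', 'a', 'c', 'd']
'a': index 1 in ['b', 'a', 'c', 'd'] -> ['a', 'b', 'c', 'd']
'b': index 1 in ['a', 'b', 'c', 'd'] -> ['b', 'a', 'c', 'd']
'd': index 3 in ['b', 'a', 'c', 'd'] -> ['d', 'b', 'a', 'c']
'd': index 0 in ['d', 'b', 'a', 'c'] -> ['d', 'b', 'a', 'c']
'b': index 1 in ['d', 'b', 'a', 'c'] -> ['b', 'd', 'a', 'c']
'b': index 0 in ['b', 'd', 'a', 'c'] -> ['b', 'd', 'a', 'c']
'd': index 1 in ['b', 'd', 'a', 'c'] -> ['d', 'b', 'a', 'c']
'b': index 1 in ['d', 'b', 'a', 'c'] -> ['b', 'd', 'a', 'c']
'c': index 3 in ['b', 'd', 'a', 'c'] -> ['c', 'b', 'd', 'a']


Output: [1, 0, 1, 1, 3, 0, 1, 0, 1, 1, 3]


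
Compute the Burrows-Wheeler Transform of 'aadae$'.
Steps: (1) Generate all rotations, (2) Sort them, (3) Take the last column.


Rotations (sorted):
  0: $aadae -> last char: e
  1: aadae$ -> last char: $
  2: adae$a -> last char: a
  3: ae$aad -> last char: d
  4: dae$aa -> last char: a
  5: e$aada -> last char: a


BWT = e$adaa


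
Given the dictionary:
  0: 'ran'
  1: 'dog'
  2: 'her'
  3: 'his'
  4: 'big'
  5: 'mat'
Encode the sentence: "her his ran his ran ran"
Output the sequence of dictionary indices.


Look up each word in the dictionary:
  'her' -> 2
  'his' -> 3
  'ran' -> 0
  'his' -> 3
  'ran' -> 0
  'ran' -> 0

Encoded: [2, 3, 0, 3, 0, 0]


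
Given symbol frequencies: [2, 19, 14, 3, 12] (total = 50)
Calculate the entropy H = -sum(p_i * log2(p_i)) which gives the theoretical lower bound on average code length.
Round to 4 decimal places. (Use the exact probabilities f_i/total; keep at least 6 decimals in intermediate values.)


Per-symbol terms -p_i * log2(p_i) with p_i = f_i/50:
  p = 2/50 = 0.040000: log2(p) = -4.643856, -p*log2(p) = 0.185754
  p = 19/50 = 0.380000: log2(p) = -1.395929, -p*log2(p) = 0.530453
  p = 14/50 = 0.280000: log2(p) = -1.836501, -p*log2(p) = 0.514220
  p = 3/50 = 0.060000: log2(p) = -4.058894, -p*log2(p) = 0.243534
  p = 12/50 = 0.240000: log2(p) = -2.058894, -p*log2(p) = 0.494134
H = 0.185754 + 0.530453 + 0.514220 + 0.243534 + 0.494134 = 1.968095

H = 1.9681 bits/symbol


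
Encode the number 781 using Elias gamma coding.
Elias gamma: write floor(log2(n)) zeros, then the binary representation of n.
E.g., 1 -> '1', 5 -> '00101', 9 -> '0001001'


num_bits = floor(log2(781)) + 1 = 10
leading_zeros = num_bits - 1 = 9
binary(781) = 1100001101

Elias gamma(781) = '000000000' + '1100001101' = 0000000001100001101 (19 bits)


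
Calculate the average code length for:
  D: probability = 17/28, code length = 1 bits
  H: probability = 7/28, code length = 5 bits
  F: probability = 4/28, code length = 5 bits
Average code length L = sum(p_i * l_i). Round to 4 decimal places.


Weighted contributions p_i * l_i:
  D: (17/28) * 1 = 17/28
  H: (7/28) * 5 = 35/28
  F: (4/28) * 5 = 20/28
Sum = (17 + 35 + 20)/28 = 72/28

L = 72/28 = 2.5714 bits/symbol
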